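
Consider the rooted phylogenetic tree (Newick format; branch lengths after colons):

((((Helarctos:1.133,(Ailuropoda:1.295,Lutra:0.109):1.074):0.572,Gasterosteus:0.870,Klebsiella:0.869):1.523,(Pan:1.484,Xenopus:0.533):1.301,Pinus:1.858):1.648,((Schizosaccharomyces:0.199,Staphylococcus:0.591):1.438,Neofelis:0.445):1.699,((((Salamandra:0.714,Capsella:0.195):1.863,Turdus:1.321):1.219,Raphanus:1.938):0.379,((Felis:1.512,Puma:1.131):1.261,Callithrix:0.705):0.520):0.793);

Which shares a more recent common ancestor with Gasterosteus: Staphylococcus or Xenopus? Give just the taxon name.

Xenopus

The MRCA of Gasterosteus and Xenopus subtends (((Helarctos,(Ailuropoda,Lutra)),Gasterosteus,Klebsiella),(Pan,Xenopus),Pinus) (8 taxa).
The MRCA of Gasterosteus and Staphylococcus is the root, subtending the entire tree (18 taxa).
The first is nested inside the second, so Gasterosteus shares a more recent common ancestor with Xenopus.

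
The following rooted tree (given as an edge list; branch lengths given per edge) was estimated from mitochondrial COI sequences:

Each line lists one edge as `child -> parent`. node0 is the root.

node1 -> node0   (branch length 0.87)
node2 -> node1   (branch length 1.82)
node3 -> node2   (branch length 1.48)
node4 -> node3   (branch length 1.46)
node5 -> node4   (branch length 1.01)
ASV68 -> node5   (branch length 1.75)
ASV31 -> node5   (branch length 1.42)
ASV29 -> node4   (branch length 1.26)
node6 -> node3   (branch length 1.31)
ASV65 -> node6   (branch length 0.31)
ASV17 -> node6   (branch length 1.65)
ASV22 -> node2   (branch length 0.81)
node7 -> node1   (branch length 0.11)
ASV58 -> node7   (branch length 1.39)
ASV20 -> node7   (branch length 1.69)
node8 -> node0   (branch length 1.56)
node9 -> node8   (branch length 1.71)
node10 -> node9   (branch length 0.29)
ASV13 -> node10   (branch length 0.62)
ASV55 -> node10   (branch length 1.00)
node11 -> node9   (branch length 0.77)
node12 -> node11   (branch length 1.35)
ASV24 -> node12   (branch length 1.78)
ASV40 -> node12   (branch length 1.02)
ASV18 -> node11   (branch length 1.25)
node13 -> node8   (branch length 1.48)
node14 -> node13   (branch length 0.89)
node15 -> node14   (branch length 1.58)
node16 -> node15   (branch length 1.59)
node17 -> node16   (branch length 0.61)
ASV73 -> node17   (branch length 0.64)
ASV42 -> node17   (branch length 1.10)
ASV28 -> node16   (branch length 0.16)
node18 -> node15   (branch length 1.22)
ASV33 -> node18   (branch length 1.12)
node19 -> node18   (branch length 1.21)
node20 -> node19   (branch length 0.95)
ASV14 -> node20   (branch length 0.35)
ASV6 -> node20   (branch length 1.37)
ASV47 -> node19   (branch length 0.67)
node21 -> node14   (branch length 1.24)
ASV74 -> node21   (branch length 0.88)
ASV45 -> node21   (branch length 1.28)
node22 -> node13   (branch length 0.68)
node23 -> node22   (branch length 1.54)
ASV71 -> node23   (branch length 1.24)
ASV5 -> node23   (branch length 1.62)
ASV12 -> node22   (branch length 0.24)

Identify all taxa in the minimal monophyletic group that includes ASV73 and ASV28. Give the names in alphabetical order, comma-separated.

Tracing ASV73: it sits inside (ASV73,ASV42).
Tracing ASV28: it sits inside ((ASV73,ASV42),ASV28).
The smallest clade enclosing both is ((ASV73,ASV42),ASV28); the answer is its 3 terminal taxa in alphabetical order.

ASV28, ASV42, ASV73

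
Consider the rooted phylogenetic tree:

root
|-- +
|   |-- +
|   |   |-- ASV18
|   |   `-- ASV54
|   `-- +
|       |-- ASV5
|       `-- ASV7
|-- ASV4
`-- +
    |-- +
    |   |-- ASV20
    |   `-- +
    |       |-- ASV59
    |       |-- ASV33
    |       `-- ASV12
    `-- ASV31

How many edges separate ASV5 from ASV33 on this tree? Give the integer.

7

The MRCA of ASV5 and ASV33 is the root of the tree.
From ASV5 up to that node: 3 branches. From ASV33 up to the same node: 4 branches. Total: 3 + 4 = 7.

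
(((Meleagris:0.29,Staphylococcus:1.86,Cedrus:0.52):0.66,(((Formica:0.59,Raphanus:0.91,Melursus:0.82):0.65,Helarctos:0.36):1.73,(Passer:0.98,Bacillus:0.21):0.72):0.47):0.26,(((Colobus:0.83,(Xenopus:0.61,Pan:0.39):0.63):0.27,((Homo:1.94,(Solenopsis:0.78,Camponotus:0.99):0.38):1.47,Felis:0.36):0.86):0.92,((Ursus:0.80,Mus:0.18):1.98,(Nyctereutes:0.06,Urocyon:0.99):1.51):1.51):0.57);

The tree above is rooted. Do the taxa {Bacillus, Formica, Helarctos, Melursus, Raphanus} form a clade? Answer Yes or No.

The MRCA of the listed taxa subtends (((Formica,Raphanus,Melursus),Helarctos),(Passer,Bacillus)).
That clade also contains Passer, which is not in the proposed group, so the group is not monophyletic.

No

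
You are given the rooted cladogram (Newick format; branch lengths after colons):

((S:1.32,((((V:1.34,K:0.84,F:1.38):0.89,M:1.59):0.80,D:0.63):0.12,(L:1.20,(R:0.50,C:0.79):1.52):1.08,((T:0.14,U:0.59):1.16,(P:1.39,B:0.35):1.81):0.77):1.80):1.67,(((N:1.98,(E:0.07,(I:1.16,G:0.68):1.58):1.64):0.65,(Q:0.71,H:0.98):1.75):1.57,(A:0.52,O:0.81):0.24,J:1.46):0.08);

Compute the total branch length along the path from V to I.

13.30

The path runs V → … → MRCA → … → I; the MRCA is the root of the tree.
Branch lengths along that path: 1.34 + 0.89 + 0.80 + 0.12 + 1.80 + 1.67 + 0.08 + 1.57 + 0.65 + 1.64 + 1.58 + 1.16 = 13.30.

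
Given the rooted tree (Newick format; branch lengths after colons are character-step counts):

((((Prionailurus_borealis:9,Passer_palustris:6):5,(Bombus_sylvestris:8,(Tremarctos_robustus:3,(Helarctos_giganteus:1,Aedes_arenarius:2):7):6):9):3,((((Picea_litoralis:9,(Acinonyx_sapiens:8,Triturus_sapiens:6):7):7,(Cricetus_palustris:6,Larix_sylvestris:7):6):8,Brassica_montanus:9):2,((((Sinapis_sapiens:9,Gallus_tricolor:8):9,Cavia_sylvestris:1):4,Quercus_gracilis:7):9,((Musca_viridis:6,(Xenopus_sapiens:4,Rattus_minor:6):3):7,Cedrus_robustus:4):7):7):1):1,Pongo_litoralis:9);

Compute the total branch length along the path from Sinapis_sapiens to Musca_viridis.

51

The path runs Sinapis_sapiens → … → MRCA → … → Musca_viridis; the MRCA is the node subtending ((((Sinapis_sapiens,Gallus_tricolor),Cavia_sylvestris),Quercus_gracilis),((Musca_viridis,(Xenopus_sapiens,Rattus_minor)),Cedrus_robustus)).
Branch lengths along that path: 9 + 9 + 4 + 9 + 7 + 7 + 6 = 51.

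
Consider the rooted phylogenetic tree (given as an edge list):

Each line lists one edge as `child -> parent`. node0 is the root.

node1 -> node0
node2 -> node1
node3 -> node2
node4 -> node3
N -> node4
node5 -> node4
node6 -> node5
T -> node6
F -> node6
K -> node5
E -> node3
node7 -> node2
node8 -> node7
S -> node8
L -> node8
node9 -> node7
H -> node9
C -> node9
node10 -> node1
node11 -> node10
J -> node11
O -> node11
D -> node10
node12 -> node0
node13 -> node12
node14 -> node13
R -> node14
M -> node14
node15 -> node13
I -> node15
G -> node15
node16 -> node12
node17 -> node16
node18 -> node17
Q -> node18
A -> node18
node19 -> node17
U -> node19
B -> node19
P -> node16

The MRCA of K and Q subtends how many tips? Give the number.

21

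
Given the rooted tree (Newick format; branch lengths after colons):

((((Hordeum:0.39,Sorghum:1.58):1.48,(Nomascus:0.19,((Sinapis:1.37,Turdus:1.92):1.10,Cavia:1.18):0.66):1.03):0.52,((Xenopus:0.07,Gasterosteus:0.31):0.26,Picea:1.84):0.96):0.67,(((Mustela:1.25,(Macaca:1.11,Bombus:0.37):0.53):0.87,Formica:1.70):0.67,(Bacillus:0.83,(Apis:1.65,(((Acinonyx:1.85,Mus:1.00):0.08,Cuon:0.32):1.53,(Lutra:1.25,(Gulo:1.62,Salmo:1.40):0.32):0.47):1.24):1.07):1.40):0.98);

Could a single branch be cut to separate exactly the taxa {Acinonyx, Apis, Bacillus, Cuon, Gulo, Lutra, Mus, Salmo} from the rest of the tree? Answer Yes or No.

The most recent common ancestor of these taxa subtends (Bacillus,(Apis,(((Acinonyx,Mus),Cuon),(Lutra,(Gulo,Salmo))))).
That clade has exactly 8 tips — every listed taxon and nothing else — so the group is monophyletic.

Yes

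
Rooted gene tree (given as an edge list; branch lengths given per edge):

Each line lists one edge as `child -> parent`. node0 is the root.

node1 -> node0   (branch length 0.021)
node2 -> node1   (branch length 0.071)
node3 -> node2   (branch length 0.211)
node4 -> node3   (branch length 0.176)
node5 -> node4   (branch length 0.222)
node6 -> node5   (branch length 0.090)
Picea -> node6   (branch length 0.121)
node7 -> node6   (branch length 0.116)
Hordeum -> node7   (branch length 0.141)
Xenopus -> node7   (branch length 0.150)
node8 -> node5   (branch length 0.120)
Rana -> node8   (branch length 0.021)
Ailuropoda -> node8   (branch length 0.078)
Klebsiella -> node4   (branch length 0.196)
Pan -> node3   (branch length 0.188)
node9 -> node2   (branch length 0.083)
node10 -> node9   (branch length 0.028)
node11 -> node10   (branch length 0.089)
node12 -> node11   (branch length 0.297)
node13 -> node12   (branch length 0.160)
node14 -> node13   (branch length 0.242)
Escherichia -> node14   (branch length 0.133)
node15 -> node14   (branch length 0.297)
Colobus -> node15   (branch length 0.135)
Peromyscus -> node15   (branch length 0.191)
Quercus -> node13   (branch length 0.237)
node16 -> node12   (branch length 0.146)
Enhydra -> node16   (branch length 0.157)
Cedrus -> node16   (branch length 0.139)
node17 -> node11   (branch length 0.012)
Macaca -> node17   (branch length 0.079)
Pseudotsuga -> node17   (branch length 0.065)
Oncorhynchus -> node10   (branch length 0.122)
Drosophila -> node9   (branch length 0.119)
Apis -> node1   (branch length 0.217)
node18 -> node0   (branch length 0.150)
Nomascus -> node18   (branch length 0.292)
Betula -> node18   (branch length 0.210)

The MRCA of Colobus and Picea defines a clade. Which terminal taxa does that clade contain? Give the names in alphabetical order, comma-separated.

Ailuropoda, Cedrus, Colobus, Drosophila, Enhydra, Escherichia, Hordeum, Klebsiella, Macaca, Oncorhynchus, Pan, Peromyscus, Picea, Pseudotsuga, Quercus, Rana, Xenopus

Tracing Colobus: it sits inside (Colobus,Peromyscus).
Tracing Picea: it sits inside (Picea,(Hordeum,Xenopus)).
The smallest clade enclosing both is (((((Picea,(Hordeum,Xenopus)),(Rana,Ailuropoda)),Klebsiella),Pan),((((((Escherichia,(Colobus,Peromyscus)),Quercus),(Enhydra,Cedrus)),(Macaca,Pseudotsuga)),Oncorhynchus),Drosophila)); the answer is its 17 terminal taxa in alphabetical order.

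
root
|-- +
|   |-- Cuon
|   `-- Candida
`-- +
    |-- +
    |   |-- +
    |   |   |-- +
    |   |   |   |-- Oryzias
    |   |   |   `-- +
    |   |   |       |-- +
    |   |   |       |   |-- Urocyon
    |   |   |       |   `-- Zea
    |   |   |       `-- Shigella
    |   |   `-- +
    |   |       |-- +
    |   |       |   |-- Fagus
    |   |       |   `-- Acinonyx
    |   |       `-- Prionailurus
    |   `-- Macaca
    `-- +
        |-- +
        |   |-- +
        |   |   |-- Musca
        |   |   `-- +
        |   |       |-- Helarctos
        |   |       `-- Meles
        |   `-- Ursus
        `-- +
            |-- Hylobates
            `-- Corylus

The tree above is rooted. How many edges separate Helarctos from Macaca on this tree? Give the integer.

The MRCA of Helarctos and Macaca is the node subtending ((((Oryzias,((Urocyon,Zea),Shigella)),((Fagus,Acinonyx),Prionailurus)),Macaca),(((Musca,(Helarctos,Meles)),Ursus),(Hylobates,Corylus))).
From Helarctos up to that node: 5 branches. From Macaca up to the same node: 2 branches. Total: 5 + 2 = 7.

7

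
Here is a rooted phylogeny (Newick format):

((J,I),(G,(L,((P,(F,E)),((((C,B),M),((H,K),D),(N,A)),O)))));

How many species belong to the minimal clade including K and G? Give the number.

14

The MRCA of K and G is the node subtending (G,(L,((P,(F,E)),((((C,B),M),((H,K),D),(N,A)),O)))).
That clade contains 14 terminal taxa: A, B, C, D, E, F, G, H, K, L, M, N, O, P.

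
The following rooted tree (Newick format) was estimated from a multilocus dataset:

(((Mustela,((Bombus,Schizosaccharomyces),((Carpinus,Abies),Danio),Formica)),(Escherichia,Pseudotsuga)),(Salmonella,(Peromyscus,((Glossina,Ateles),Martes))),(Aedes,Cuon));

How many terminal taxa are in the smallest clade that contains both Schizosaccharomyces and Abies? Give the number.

6

The MRCA of Schizosaccharomyces and Abies is the node subtending ((Bombus,Schizosaccharomyces),((Carpinus,Abies),Danio),Formica).
That clade contains 6 terminal taxa: Abies, Bombus, Carpinus, Danio, Formica, Schizosaccharomyces.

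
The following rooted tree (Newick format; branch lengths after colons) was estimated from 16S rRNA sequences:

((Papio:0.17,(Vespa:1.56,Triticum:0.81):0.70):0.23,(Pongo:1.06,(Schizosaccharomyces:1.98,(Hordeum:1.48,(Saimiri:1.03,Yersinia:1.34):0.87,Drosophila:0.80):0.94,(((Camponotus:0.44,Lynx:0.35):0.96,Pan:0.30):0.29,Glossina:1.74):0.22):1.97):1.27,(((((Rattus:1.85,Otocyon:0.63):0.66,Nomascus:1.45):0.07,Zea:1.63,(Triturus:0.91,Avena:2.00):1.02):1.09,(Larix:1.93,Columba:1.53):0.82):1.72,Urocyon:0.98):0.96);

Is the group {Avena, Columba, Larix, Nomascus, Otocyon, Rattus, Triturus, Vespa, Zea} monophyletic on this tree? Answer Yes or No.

No

The MRCA of the listed taxa is the root, so the smallest clade containing them is the whole tree.
That clade also contains Camponotus, Drosophila, Glossina, Hordeum, Lynx, Pan, Papio, Pongo, Saimiri, Schizosaccharomyces, Triticum, Urocyon, Yersinia, which are not in the proposed group, so the group is not monophyletic.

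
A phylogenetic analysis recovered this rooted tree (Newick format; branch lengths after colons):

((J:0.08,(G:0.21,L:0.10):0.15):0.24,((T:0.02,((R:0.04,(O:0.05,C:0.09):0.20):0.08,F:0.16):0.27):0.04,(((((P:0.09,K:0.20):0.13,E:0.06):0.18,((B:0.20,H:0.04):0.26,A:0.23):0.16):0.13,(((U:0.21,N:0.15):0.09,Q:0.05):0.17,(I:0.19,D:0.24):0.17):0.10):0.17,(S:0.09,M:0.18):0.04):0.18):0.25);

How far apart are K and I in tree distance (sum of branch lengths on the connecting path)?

1.10

The path runs K → … → MRCA → … → I; the MRCA is the node subtending ((((P,K),E),((B,H),A)),(((U,N),Q),(I,D))).
Branch lengths along that path: 0.20 + 0.13 + 0.18 + 0.13 + 0.10 + 0.17 + 0.19 = 1.10.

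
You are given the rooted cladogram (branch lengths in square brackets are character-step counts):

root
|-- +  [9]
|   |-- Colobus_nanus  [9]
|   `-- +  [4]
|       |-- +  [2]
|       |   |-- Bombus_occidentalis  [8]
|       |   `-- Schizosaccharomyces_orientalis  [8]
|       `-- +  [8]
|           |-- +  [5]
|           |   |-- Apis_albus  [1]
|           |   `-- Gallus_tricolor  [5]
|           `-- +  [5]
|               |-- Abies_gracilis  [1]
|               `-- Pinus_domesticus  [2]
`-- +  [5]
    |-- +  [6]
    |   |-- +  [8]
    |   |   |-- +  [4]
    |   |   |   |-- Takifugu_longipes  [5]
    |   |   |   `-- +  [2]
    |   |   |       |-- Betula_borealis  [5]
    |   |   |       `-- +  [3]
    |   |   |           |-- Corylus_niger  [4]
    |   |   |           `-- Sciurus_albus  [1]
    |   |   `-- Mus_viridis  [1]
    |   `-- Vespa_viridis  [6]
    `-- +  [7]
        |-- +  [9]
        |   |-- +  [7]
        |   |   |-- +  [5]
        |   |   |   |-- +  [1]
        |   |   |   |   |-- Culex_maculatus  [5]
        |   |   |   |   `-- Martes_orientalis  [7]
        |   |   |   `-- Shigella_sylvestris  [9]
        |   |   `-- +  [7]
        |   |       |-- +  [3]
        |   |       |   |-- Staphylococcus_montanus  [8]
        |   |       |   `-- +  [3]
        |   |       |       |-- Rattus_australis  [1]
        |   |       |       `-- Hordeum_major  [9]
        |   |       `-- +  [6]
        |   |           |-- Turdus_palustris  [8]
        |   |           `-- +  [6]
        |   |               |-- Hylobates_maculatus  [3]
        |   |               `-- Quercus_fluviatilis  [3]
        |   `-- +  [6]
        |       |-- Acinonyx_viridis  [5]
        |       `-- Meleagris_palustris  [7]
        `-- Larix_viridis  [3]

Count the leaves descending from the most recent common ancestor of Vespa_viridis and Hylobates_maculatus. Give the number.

The MRCA of Vespa_viridis and Hylobates_maculatus is the node subtending ((((Takifugu_longipes,(Betula_borealis,(Corylus_niger,Sciurus_albus))),Mus_viridis),Vespa_viridis),(((((Culex_maculatus,Martes_orientalis),Shigella_sylvestris),((Staphylococcus_montanus,(Rattus_australis,Hordeum_major)),(Turdus_palustris,(Hylobates_maculatus,Quercus_fluviatilis)))),(Acinonyx_viridis,Meleagris_palustris)),Larix_viridis)).
That clade contains 18 terminal taxa: Acinonyx_viridis, Betula_borealis, Corylus_niger, Culex_maculatus, Hordeum_major, Hylobates_maculatus, Larix_viridis, Martes_orientalis, Meleagris_palustris, Mus_viridis, Quercus_fluviatilis, Rattus_australis, Sciurus_albus, Shigella_sylvestris, Staphylococcus_montanus, Takifugu_longipes, Turdus_palustris, Vespa_viridis.

18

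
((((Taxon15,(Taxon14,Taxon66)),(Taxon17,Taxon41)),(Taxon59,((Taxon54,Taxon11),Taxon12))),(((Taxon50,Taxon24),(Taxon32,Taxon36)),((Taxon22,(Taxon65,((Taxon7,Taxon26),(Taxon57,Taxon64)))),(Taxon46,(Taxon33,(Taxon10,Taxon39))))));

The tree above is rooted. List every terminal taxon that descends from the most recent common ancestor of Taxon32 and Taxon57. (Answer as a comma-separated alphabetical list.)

Taxon10, Taxon22, Taxon24, Taxon26, Taxon32, Taxon33, Taxon36, Taxon39, Taxon46, Taxon50, Taxon57, Taxon64, Taxon65, Taxon7

Tracing Taxon32: it sits inside (Taxon32,Taxon36).
Tracing Taxon57: it sits inside (Taxon57,Taxon64).
The smallest clade enclosing both is (((Taxon50,Taxon24),(Taxon32,Taxon36)),((Taxon22,(Taxon65,((Taxon7,Taxon26),(Taxon57,Taxon64)))),(Taxon46,(Taxon33,(Taxon10,Taxon39))))); the answer is its 14 terminal taxa in alphabetical order.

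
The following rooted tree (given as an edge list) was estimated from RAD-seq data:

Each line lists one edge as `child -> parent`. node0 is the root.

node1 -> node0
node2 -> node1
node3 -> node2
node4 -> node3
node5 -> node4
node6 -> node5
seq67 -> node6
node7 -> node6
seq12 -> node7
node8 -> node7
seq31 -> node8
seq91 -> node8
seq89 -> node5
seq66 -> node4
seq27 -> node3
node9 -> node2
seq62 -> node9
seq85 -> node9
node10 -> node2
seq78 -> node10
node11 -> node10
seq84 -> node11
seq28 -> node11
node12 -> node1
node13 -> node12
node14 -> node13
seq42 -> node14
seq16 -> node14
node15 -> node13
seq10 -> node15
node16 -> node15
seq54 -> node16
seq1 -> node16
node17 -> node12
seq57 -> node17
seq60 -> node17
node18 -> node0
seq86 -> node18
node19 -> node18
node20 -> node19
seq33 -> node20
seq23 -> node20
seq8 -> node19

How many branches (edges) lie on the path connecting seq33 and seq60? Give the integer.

The MRCA of seq33 and seq60 is the root of the tree.
From seq33 up to that node: 4 branches. From seq60 up to the same node: 4 branches. Total: 4 + 4 = 8.

8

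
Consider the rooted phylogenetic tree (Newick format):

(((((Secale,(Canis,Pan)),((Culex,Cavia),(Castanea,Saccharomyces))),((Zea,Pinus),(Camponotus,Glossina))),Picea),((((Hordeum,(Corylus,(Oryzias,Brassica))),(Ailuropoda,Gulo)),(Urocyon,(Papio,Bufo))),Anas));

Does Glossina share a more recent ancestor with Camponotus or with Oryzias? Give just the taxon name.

The MRCA of Glossina and Camponotus subtends (Camponotus,Glossina) (2 taxa).
The MRCA of Glossina and Oryzias is the root, subtending the entire tree (22 taxa).
The first is nested inside the second, so Glossina shares a more recent common ancestor with Camponotus.

Camponotus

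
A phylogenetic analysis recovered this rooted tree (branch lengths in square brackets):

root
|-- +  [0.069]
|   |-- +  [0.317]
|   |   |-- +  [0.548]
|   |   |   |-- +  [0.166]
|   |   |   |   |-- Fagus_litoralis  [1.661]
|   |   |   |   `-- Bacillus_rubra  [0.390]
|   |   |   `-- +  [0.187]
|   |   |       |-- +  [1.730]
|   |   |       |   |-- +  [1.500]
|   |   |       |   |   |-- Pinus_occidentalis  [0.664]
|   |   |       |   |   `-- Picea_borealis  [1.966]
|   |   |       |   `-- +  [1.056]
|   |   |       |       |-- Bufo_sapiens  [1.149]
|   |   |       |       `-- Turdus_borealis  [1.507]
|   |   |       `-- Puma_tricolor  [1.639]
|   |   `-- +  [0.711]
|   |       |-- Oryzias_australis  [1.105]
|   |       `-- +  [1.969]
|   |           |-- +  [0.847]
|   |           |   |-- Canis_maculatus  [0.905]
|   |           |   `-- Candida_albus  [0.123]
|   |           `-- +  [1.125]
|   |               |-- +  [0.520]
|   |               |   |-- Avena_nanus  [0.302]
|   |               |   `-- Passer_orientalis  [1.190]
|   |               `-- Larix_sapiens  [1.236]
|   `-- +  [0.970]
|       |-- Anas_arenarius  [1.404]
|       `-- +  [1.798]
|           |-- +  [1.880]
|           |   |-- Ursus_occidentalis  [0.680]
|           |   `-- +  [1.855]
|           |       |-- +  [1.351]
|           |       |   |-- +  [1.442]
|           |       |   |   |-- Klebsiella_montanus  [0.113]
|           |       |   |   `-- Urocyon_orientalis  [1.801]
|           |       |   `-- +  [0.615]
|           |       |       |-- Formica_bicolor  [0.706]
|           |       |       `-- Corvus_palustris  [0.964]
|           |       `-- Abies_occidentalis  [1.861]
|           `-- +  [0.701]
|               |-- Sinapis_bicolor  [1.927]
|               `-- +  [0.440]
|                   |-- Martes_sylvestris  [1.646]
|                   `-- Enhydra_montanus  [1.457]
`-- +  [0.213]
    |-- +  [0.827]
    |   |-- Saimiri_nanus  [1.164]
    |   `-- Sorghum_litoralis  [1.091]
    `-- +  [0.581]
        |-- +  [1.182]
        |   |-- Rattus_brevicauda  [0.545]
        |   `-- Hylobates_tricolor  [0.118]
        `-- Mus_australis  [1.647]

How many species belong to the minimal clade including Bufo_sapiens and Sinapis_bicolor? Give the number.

The MRCA of Bufo_sapiens and Sinapis_bicolor is the node subtending ((((Fagus_litoralis,Bacillus_rubra),(((Pinus_occidentalis,Picea_borealis),(Bufo_sapiens,Turdus_borealis)),Puma_tricolor)),(Oryzias_australis,((Canis_maculatus,Candida_albus),((Avena_nanus,Passer_orientalis),Larix_sapiens)))),(Anas_arenarius,((Ursus_occidentalis,(((Klebsiella_montanus,Urocyon_orientalis),(Formica_bicolor,Corvus_palustris)),Abies_occidentalis)),(Sinapis_bicolor,(Martes_sylvestris,Enhydra_montanus))))).
That clade contains 23 terminal taxa: Abies_occidentalis, Anas_arenarius, Avena_nanus, Bacillus_rubra, Bufo_sapiens, Candida_albus, Canis_maculatus, Corvus_palustris, Enhydra_montanus, Fagus_litoralis, Formica_bicolor, Klebsiella_montanus, Larix_sapiens, Martes_sylvestris, Oryzias_australis, Passer_orientalis, Picea_borealis, Pinus_occidentalis, Puma_tricolor, Sinapis_bicolor, Turdus_borealis, Urocyon_orientalis, Ursus_occidentalis.

23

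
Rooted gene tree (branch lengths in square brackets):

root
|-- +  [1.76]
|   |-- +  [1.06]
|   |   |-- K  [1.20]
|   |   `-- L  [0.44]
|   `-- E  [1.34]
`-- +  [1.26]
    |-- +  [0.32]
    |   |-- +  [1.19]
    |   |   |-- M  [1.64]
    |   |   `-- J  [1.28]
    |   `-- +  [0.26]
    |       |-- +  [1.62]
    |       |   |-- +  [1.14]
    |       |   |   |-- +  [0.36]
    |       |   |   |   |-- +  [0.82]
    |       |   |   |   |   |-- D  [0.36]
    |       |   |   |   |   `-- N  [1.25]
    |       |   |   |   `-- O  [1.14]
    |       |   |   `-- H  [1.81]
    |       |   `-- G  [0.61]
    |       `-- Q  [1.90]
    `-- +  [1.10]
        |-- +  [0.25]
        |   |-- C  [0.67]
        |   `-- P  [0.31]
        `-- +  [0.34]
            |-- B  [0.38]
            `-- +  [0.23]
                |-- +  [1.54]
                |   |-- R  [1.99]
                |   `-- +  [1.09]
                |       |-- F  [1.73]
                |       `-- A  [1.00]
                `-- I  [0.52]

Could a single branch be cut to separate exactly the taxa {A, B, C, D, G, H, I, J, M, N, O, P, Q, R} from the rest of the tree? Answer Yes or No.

The MRCA of the listed taxa subtends (((M,J),(((((D,N),O),H),G),Q)),((C,P),(B,((R,(F,A)),I)))).
That clade also contains F, which is not in the proposed group, so the group is not monophyletic.

No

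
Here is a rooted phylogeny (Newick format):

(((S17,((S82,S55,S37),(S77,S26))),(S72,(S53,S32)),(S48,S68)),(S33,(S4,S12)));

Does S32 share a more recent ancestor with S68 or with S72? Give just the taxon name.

The MRCA of S32 and S72 subtends (S72,(S53,S32)) (3 taxa).
The MRCA of S32 and S68 subtends ((S17,((S82,S55,S37),(S77,S26))),(S72,(S53,S32)),(S48,S68)) (11 taxa).
The first is nested inside the second, so S32 shares a more recent common ancestor with S72.

S72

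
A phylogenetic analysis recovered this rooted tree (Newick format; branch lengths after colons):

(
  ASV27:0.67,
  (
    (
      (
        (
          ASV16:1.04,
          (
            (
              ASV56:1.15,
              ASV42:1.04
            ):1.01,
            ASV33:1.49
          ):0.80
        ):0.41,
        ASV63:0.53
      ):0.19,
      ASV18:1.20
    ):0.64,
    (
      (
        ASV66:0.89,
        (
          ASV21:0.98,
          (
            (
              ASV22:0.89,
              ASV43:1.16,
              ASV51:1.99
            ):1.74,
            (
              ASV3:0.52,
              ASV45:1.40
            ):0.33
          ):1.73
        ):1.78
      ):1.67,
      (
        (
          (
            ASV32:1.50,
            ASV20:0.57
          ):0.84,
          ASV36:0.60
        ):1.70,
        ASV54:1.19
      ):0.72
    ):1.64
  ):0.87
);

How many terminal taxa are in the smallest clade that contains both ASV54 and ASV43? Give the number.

11

The MRCA of ASV54 and ASV43 is the node subtending ((ASV66,(ASV21,((ASV22,ASV43,ASV51),(ASV3,ASV45)))),(((ASV32,ASV20),ASV36),ASV54)).
That clade contains 11 terminal taxa: ASV20, ASV21, ASV22, ASV3, ASV32, ASV36, ASV43, ASV45, ASV51, ASV54, ASV66.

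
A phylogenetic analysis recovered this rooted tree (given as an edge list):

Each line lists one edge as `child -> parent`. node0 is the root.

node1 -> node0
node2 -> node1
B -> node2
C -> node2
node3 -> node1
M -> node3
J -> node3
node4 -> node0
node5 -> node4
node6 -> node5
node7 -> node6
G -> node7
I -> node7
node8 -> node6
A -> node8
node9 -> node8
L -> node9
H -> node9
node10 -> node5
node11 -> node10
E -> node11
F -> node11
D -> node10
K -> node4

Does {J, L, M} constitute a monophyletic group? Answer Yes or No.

No

The MRCA of the listed taxa is the root, so the smallest clade containing them is the whole tree.
That clade also contains A, B, C, D, E, F, G, H, I, K, which are not in the proposed group, so the group is not monophyletic.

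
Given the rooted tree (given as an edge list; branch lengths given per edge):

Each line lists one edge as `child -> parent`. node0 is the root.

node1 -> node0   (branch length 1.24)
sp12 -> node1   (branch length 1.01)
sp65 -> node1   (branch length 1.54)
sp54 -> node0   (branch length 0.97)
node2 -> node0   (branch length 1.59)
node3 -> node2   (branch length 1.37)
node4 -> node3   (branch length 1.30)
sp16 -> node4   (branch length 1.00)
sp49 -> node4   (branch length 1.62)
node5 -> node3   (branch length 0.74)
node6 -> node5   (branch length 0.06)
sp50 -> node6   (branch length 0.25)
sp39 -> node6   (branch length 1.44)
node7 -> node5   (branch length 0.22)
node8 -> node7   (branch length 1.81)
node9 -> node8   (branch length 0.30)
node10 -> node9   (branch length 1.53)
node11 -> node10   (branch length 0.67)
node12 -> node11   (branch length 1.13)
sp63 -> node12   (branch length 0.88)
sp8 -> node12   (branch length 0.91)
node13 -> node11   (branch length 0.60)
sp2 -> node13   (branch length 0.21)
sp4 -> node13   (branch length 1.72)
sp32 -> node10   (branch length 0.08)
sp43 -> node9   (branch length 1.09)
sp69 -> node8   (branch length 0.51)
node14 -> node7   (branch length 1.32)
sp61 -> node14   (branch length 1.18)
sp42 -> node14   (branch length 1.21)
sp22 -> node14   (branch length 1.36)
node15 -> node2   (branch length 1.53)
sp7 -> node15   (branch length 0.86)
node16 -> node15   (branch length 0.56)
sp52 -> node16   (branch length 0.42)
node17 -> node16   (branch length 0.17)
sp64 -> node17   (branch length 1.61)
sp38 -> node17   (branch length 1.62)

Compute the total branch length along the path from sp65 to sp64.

The path runs sp65 → … → MRCA → … → sp64; the MRCA is the root of the tree.
Branch lengths along that path: 1.54 + 1.24 + 1.59 + 1.53 + 0.56 + 0.17 + 1.61 = 8.24.

8.24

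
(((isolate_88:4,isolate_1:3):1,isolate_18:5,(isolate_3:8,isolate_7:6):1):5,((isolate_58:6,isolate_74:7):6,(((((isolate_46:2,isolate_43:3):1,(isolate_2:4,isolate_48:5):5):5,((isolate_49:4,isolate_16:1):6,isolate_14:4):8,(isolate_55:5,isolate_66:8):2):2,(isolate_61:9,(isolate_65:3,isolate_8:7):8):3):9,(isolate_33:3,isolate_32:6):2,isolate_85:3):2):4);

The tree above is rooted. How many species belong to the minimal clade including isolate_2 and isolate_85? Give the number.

15

The MRCA of isolate_2 and isolate_85 is the node subtending (((((isolate_46,isolate_43),(isolate_2,isolate_48)),((isolate_49,isolate_16),isolate_14),(isolate_55,isolate_66)),(isolate_61,(isolate_65,isolate_8))),(isolate_33,isolate_32),isolate_85).
That clade contains 15 terminal taxa: isolate_14, isolate_16, isolate_2, isolate_32, isolate_33, isolate_43, isolate_46, isolate_48, isolate_49, isolate_55, isolate_61, isolate_65, isolate_66, isolate_8, isolate_85.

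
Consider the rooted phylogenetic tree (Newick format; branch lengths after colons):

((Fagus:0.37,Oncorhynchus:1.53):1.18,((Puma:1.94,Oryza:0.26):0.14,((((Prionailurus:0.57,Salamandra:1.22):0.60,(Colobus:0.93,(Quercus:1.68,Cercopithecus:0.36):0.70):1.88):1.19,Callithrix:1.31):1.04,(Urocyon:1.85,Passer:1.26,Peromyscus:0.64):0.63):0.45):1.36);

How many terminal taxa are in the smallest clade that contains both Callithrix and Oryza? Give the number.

11

The MRCA of Callithrix and Oryza is the node subtending ((Puma,Oryza),((((Prionailurus,Salamandra),(Colobus,(Quercus,Cercopithecus))),Callithrix),(Urocyon,Passer,Peromyscus))).
That clade contains 11 terminal taxa: Callithrix, Cercopithecus, Colobus, Oryza, Passer, Peromyscus, Prionailurus, Puma, Quercus, Salamandra, Urocyon.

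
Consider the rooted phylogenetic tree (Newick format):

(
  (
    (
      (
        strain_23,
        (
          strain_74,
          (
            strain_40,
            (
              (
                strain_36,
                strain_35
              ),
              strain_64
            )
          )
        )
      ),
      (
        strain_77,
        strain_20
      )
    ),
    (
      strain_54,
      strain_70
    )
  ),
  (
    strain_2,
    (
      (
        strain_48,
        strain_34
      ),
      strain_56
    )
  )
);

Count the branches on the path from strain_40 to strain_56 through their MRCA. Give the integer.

The MRCA of strain_40 and strain_56 is the root of the tree.
From strain_40 up to that node: 6 branches. From strain_56 up to the same node: 3 branches. Total: 6 + 3 = 9.

9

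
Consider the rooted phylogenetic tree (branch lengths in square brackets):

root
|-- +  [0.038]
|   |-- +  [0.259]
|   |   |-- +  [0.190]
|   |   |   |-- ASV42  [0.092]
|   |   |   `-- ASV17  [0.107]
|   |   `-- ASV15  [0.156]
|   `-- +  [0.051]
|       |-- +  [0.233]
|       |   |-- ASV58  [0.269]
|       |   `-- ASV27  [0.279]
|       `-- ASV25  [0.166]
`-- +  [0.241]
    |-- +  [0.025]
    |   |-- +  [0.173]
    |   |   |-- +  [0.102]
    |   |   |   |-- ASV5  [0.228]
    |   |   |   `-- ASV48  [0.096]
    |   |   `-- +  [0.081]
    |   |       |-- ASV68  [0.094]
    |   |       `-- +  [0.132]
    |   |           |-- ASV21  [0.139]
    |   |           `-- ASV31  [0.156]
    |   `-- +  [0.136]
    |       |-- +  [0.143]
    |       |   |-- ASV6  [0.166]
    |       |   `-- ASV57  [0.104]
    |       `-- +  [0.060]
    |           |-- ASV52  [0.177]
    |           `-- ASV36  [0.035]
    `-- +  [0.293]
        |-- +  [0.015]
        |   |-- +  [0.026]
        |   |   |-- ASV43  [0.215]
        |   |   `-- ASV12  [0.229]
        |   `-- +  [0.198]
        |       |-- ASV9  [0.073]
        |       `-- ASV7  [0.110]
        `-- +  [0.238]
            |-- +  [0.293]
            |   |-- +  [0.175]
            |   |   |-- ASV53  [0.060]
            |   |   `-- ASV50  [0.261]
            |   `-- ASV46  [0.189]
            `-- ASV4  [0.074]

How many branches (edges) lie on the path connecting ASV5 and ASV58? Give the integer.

9

The MRCA of ASV5 and ASV58 is the root of the tree.
From ASV5 up to that node: 5 branches. From ASV58 up to the same node: 4 branches. Total: 5 + 4 = 9.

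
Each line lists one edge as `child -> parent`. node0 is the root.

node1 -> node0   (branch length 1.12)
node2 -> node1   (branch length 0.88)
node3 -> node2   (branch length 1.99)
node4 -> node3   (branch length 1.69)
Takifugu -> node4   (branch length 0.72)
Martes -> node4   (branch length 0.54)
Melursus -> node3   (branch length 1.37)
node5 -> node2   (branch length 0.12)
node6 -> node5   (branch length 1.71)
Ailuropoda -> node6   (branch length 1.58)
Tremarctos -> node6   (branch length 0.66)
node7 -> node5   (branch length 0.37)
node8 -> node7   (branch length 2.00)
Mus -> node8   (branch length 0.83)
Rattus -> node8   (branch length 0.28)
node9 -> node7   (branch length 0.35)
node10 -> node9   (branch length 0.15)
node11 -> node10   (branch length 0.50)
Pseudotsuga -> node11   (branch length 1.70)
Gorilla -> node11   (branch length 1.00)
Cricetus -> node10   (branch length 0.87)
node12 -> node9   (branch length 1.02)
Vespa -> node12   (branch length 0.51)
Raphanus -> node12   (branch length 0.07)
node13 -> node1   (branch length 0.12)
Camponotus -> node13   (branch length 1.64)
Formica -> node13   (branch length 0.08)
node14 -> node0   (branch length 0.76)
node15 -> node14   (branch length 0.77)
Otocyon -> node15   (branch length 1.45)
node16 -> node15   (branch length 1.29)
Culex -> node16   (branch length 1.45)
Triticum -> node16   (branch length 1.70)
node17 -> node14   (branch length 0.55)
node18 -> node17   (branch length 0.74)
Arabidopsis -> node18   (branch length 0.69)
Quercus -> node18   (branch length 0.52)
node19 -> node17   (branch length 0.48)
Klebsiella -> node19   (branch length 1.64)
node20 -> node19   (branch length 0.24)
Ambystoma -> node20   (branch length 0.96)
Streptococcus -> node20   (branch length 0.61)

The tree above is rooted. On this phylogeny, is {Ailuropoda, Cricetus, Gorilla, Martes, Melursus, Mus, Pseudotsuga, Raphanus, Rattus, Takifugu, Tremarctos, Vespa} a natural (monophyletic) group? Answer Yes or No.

The most recent common ancestor of these taxa subtends (((Takifugu,Martes),Melursus),((Ailuropoda,Tremarctos),((Mus,Rattus),(((Pseudotsuga,Gorilla),Cricetus),(Vespa,Raphanus))))).
That clade has exactly 12 tips — every listed taxon and nothing else — so the group is monophyletic.

Yes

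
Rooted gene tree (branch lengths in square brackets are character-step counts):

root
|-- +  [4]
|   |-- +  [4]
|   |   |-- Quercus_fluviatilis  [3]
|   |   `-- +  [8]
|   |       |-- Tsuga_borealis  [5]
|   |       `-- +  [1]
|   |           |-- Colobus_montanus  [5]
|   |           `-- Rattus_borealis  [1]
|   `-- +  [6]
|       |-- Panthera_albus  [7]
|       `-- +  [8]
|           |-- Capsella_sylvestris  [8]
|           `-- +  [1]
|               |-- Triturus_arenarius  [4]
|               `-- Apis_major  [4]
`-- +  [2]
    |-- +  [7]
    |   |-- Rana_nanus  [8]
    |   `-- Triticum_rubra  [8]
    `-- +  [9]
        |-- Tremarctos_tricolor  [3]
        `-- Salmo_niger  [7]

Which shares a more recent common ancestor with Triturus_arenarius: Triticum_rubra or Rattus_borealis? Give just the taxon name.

The MRCA of Triturus_arenarius and Rattus_borealis subtends ((Quercus_fluviatilis,(Tsuga_borealis,(Colobus_montanus,Rattus_borealis))),(Panthera_albus,(Capsella_sylvestris,(Triturus_arenarius,Apis_major)))) (8 taxa).
The MRCA of Triturus_arenarius and Triticum_rubra is the root, subtending the entire tree (12 taxa).
The first is nested inside the second, so Triturus_arenarius shares a more recent common ancestor with Rattus_borealis.

Rattus_borealis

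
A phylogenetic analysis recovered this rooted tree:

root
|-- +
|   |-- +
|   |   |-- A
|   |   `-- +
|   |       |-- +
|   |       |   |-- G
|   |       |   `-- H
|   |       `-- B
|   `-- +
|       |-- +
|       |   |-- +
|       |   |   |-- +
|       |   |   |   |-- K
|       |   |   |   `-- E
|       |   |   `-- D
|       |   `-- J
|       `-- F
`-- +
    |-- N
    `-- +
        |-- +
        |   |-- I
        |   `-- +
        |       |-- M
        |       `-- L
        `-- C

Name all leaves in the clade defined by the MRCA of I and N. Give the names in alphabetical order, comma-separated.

Tracing I: it sits inside (I,(M,L)).
Tracing N: it sits inside (N,((I,(M,L)),C)).
The smallest clade enclosing both is (N,((I,(M,L)),C)); the answer is its 5 terminal taxa in alphabetical order.

C, I, L, M, N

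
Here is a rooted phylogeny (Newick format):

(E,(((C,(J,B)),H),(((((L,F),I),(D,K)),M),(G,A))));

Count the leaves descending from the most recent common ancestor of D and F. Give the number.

5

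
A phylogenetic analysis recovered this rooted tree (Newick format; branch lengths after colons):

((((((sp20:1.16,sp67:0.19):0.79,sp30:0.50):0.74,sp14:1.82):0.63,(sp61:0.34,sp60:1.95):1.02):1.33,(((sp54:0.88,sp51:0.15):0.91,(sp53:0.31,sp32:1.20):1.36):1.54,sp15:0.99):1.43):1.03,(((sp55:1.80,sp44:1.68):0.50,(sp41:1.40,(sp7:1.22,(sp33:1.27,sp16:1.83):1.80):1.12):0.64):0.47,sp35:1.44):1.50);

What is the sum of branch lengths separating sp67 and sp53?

The path runs sp67 → … → MRCA → … → sp53; the MRCA is the node subtending (((((sp20,sp67),sp30),sp14),(sp61,sp60)),(((sp54,sp51),(sp53,sp32)),sp15)).
Branch lengths along that path: 0.19 + 0.79 + 0.74 + 0.63 + 1.33 + 1.43 + 1.54 + 1.36 + 0.31 = 8.32.

8.32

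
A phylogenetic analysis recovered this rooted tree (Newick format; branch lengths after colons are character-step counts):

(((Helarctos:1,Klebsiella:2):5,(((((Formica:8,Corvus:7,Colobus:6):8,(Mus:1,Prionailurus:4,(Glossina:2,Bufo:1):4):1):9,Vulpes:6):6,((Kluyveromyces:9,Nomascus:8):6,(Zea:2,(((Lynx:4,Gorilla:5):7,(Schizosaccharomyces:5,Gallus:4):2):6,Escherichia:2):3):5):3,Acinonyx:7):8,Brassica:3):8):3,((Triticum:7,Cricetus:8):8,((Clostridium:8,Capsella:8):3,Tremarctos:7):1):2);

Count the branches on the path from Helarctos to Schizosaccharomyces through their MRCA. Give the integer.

10

The MRCA of Helarctos and Schizosaccharomyces is the node subtending ((Helarctos,Klebsiella),(((((Formica,Corvus,Colobus),(Mus,Prionailurus,(Glossina,Bufo))),Vulpes),((Kluyveromyces,Nomascus),(Zea,(((Lynx,Gorilla),(Schizosaccharomyces,Gallus)),Escherichia))),Acinonyx),Brassica)).
From Helarctos up to that node: 2 branches. From Schizosaccharomyces up to the same node: 8 branches. Total: 2 + 8 = 10.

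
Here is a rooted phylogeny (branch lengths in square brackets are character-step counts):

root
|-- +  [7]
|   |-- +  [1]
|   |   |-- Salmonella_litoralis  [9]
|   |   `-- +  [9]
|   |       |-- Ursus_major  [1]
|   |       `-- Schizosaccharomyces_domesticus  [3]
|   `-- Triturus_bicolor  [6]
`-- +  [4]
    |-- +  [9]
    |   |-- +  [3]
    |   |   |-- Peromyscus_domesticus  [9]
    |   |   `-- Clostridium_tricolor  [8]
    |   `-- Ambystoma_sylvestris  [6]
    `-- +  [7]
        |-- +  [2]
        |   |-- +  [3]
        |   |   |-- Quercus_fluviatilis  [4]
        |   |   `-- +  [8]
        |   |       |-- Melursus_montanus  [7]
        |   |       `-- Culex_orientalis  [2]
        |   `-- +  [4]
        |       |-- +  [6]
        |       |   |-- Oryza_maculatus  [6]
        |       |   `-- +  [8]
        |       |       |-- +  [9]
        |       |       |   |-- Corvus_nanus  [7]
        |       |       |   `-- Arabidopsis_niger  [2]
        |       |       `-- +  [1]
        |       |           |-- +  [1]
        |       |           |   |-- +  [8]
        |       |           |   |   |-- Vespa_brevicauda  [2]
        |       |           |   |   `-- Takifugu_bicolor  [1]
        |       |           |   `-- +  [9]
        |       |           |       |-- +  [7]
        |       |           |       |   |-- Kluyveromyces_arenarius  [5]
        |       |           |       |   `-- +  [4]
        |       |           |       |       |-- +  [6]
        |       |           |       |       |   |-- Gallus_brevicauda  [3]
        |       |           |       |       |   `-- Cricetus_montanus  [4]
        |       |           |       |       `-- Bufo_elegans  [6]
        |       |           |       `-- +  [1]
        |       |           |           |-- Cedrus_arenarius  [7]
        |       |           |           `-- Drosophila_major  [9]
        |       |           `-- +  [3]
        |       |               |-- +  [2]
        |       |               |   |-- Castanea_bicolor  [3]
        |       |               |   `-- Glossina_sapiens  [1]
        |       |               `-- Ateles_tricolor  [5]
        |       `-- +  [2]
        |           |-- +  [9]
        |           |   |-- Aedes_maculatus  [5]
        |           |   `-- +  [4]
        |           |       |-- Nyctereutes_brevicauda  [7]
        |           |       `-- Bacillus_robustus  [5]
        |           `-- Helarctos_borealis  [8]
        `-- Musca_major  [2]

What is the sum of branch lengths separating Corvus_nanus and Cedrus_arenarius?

The path runs Corvus_nanus → … → MRCA → … → Cedrus_arenarius; the MRCA is the node subtending ((Corvus_nanus,Arabidopsis_niger),(((Vespa_brevicauda,Takifugu_bicolor),((Kluyveromyces_arenarius,((Gallus_brevicauda,Cricetus_montanus),Bufo_elegans)),(Cedrus_arenarius,Drosophila_major))),((Castanea_bicolor,Glossina_sapiens),Ateles_tricolor))).
Branch lengths along that path: 7 + 9 + 1 + 1 + 9 + 1 + 7 = 35.

35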